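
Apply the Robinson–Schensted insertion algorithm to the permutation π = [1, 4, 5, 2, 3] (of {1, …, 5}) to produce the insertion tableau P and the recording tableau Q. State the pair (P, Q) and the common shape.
P = [1, 2, 3] / [4, 5];  Q = [1, 2, 3] / [4, 5];  common shape = (3, 2)

Row-insert the values π_1, π_2, … into P one at a time, bumping the leftmost entry strictly greater than the inserted value down to the next row. The recording tableau Q records, in position (i, j), the step at which that cell was added to P.
  Insert 1 (step 1): P = [1];  Q = [1]
  Insert 4 (step 2): P = [1, 4];  Q = [1, 2]
  Insert 5 (step 3): P = [1, 4, 5];  Q = [1, 2, 3]
  Insert 2 (step 4): P = [1, 2, 5] / [4];  Q = [1, 2, 3] / [4]
  Insert 3 (step 5): P = [1, 2, 3] / [4, 5];  Q = [1, 2, 3] / [4, 5]
Final shape: (3, 2).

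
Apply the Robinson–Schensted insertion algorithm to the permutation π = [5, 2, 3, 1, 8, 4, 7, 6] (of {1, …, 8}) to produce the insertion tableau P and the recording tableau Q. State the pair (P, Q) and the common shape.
P = [1, 3, 4, 6] / [2, 7] / [5, 8];  Q = [1, 3, 5, 7] / [2, 6] / [4, 8];  common shape = (4, 2, 2)

Row-insert the values π_1, π_2, … into P one at a time, bumping the leftmost entry strictly greater than the inserted value down to the next row. The recording tableau Q records, in position (i, j), the step at which that cell was added to P.
  Insert 5 (step 1): P = [5];  Q = [1]
  Insert 2 (step 2): P = [2] / [5];  Q = [1] / [2]
  Insert 3 (step 3): P = [2, 3] / [5];  Q = [1, 3] / [2]
  Insert 1 (step 4): P = [1, 3] / [2] / [5];  Q = [1, 3] / [2] / [4]
  Insert 8 (step 5): P = [1, 3, 8] / [2] / [5];  Q = [1, 3, 5] / [2] / [4]
  Insert 4 (step 6): P = [1, 3, 4] / [2, 8] / [5];  Q = [1, 3, 5] / [2, 6] / [4]
  Insert 7 (step 7): P = [1, 3, 4, 7] / [2, 8] / [5];  Q = [1, 3, 5, 7] / [2, 6] / [4]
  Insert 6 (step 8): P = [1, 3, 4, 6] / [2, 7] / [5, 8];  Q = [1, 3, 5, 7] / [2, 6] / [4, 8]
Final shape: (4, 2, 2).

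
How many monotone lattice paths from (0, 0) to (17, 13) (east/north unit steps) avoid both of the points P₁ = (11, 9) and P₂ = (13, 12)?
Number of paths = 66884750

Inclusion–exclusion. Total paths: C(30, 17) = 119759850. Through P₁: C(20, 11)·C(10, 6) = 35271600. Through P₂: C(25, 13)·C(5, 4) = 26001500. Since P₁ is strictly southwest of P₂, a monotone path through both must visit P₁ then P₂; paths through both = C(20, 11)·C(5, 2)·C(5, 4) = 8398000. Avoid both = 119759850 − 35271600 − 26001500 + 8398000 = 66884750.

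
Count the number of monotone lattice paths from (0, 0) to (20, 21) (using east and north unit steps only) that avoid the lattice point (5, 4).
Number of paths = 197847874500

Total paths from (0, 0) to (20, 21): C(41, 20) = 269128937220. Paths through (5, 4): (paths (0, 0) → (5, 4)) × (paths (5, 4) → (20, 21)) = C(9, 5) · C(32, 15) = 126 · 565722720 = 71281062720. Avoidance count = 269128937220 − 71281062720 = 197847874500.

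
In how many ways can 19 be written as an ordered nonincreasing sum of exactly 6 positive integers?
p(19, 6 parts) = 71

Partitions of n into exactly k parts are in bijection with partitions of n − k into at most k parts (subtract 1 from each part). So p(19, exactly 6) = p(13, parts ≤ 6). Computing via the recurrence p(m, j) = p(m, j−1) + p(m−j, j) gives 71.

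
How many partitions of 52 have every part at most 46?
p(52, parts ≤ 46) = 281570

Use the recurrence p(n, m) = p(n, m−1) + p(n−m, m): either the largest part is < m (count p(n, m−1)) or the largest part is exactly m (remove one copy of m, count p(n−m, m)). With p(0, ·) = 1 this gives p(52, parts ≤ 46) = 281570. (By conjugating Young diagrams, this also counts partitions of 52 into at most 46 parts.)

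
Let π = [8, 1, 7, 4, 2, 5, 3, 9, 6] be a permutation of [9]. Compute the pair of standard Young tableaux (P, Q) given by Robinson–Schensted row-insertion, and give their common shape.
P = [1, 2, 3, 6] / [4, 5, 9] / [7] / [8];  Q = [1, 3, 6, 8] / [2, 7, 9] / [4] / [5];  common shape = (4, 3, 1, 1)

Row-insert the values π_1, π_2, … into P one at a time, bumping the leftmost entry strictly greater than the inserted value down to the next row. The recording tableau Q records, in position (i, j), the step at which that cell was added to P.
  Insert 8 (step 1): P = [8];  Q = [1]
  Insert 1 (step 2): P = [1] / [8];  Q = [1] / [2]
  Insert 7 (step 3): P = [1, 7] / [8];  Q = [1, 3] / [2]
  Insert 4 (step 4): P = [1, 4] / [7] / [8];  Q = [1, 3] / [2] / [4]
  Insert 2 (step 5): P = [1, 2] / [4] / [7] / [8];  Q = [1, 3] / [2] / [4] / [5]
  Insert 5 (step 6): P = [1, 2, 5] / [4] / [7] / [8];  Q = [1, 3, 6] / [2] / [4] / [5]
  Insert 3 (step 7): P = [1, 2, 3] / [4, 5] / [7] / [8];  Q = [1, 3, 6] / [2, 7] / [4] / [5]
  Insert 9 (step 8): P = [1, 2, 3, 9] / [4, 5] / [7] / [8];  Q = [1, 3, 6, 8] / [2, 7] / [4] / [5]
  Insert 6 (step 9): P = [1, 2, 3, 6] / [4, 5, 9] / [7] / [8];  Q = [1, 3, 6, 8] / [2, 7, 9] / [4] / [5]
Final shape: (4, 3, 1, 1).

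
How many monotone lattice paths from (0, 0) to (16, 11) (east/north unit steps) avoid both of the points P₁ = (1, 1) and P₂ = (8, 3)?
Number of paths = 5303465

Inclusion–exclusion. Total paths: C(27, 16) = 13037895. Through P₁: C(2, 1)·C(25, 15) = 6537520. Through P₂: C(11, 8)·C(16, 8) = 2123550. Since P₁ is strictly southwest of P₂, a monotone path through both must visit P₁ then P₂; paths through both = C(2, 1)·C(9, 7)·C(16, 8) = 926640. Avoid both = 13037895 − 6537520 − 2123550 + 926640 = 5303465.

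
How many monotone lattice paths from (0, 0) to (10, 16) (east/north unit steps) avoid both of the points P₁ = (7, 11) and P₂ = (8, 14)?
Number of paths = 2374747

Inclusion–exclusion. Total paths: C(26, 10) = 5311735. Through P₁: C(18, 7)·C(8, 3) = 1782144. Through P₂: C(22, 8)·C(4, 2) = 1918620. Since P₁ is strictly southwest of P₂, a monotone path through both must visit P₁ then P₂; paths through both = C(18, 7)·C(4, 1)·C(4, 2) = 763776. Avoid both = 5311735 − 1782144 − 1918620 + 763776 = 2374747.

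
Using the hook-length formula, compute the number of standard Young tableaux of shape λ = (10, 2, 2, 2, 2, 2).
# SYT of shape (10, 2, 2, 2, 2, 2) = 3325608

Hook-length formula: f^λ = n! / Π hook(c), product over all cells c of the Young diagram. For λ = (10, 2, 2, 2, 2, 2), n = 20 boxes. Hook lengths by row (left-to-right, top-to-bottom): [15, 14, 8, 7, 6, 5, 4, 3, 2, 1]; [6, 5]; [5, 4]; [4, 3]; [3, 2]; [2, 1]. Product of hooks = 731566080000. So f^λ = 20! / 731566080000 = 2432902008176640000 / 731566080000 = 3325608.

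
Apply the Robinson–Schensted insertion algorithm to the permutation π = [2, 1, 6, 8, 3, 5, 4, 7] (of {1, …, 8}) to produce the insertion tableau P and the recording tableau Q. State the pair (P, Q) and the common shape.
P = [1, 3, 4, 7] / [2, 5, 8] / [6];  Q = [1, 3, 4, 8] / [2, 5, 6] / [7];  common shape = (4, 3, 1)

Row-insert the values π_1, π_2, … into P one at a time, bumping the leftmost entry strictly greater than the inserted value down to the next row. The recording tableau Q records, in position (i, j), the step at which that cell was added to P.
  Insert 2 (step 1): P = [2];  Q = [1]
  Insert 1 (step 2): P = [1] / [2];  Q = [1] / [2]
  Insert 6 (step 3): P = [1, 6] / [2];  Q = [1, 3] / [2]
  Insert 8 (step 4): P = [1, 6, 8] / [2];  Q = [1, 3, 4] / [2]
  Insert 3 (step 5): P = [1, 3, 8] / [2, 6];  Q = [1, 3, 4] / [2, 5]
  Insert 5 (step 6): P = [1, 3, 5] / [2, 6, 8];  Q = [1, 3, 4] / [2, 5, 6]
  Insert 4 (step 7): P = [1, 3, 4] / [2, 5, 8] / [6];  Q = [1, 3, 4] / [2, 5, 6] / [7]
  Insert 7 (step 8): P = [1, 3, 4, 7] / [2, 5, 8] / [6];  Q = [1, 3, 4, 8] / [2, 5, 6] / [7]
Final shape: (4, 3, 1).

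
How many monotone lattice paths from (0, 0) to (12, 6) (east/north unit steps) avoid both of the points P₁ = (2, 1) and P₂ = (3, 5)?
Number of paths = 9145

Inclusion–exclusion. Total paths: C(18, 12) = 18564. Through P₁: C(3, 2)·C(15, 10) = 9009. Through P₂: C(8, 3)·C(10, 9) = 560. Since P₁ is strictly southwest of P₂, a monotone path through both must visit P₁ then P₂; paths through both = C(3, 2)·C(5, 1)·C(10, 9) = 150. Avoid both = 18564 − 9009 − 560 + 150 = 9145.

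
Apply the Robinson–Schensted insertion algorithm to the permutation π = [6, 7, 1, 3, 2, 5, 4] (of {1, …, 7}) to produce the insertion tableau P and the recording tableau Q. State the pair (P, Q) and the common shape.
P = [1, 2, 4] / [3, 5] / [6, 7];  Q = [1, 2, 6] / [3, 4] / [5, 7];  common shape = (3, 2, 2)

Row-insert the values π_1, π_2, … into P one at a time, bumping the leftmost entry strictly greater than the inserted value down to the next row. The recording tableau Q records, in position (i, j), the step at which that cell was added to P.
  Insert 6 (step 1): P = [6];  Q = [1]
  Insert 7 (step 2): P = [6, 7];  Q = [1, 2]
  Insert 1 (step 3): P = [1, 7] / [6];  Q = [1, 2] / [3]
  Insert 3 (step 4): P = [1, 3] / [6, 7];  Q = [1, 2] / [3, 4]
  Insert 2 (step 5): P = [1, 2] / [3, 7] / [6];  Q = [1, 2] / [3, 4] / [5]
  Insert 5 (step 6): P = [1, 2, 5] / [3, 7] / [6];  Q = [1, 2, 6] / [3, 4] / [5]
  Insert 4 (step 7): P = [1, 2, 4] / [3, 5] / [6, 7];  Q = [1, 2, 6] / [3, 4] / [5, 7]
Final shape: (3, 2, 2).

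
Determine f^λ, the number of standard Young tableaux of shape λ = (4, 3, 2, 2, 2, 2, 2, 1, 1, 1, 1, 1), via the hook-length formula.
# SYT of shape (4, 3, 2, 2, 2, 2, 2, 1, 1, 1, 1, 1) = 38201856

Hook-length formula: f^λ = n! / Π hook(c), product over all cells c of the Young diagram. For λ = (4, 3, 2, 2, 2, 2, 2, 1, 1, 1, 1, 1), n = 22 boxes. Hook lengths by row (left-to-right, top-to-bottom): [15, 9, 3, 1]; [13, 7, 1]; [11, 5]; [10, 4]; [9, 3]; [8, 2]; [7, 1]; [5]; [4]; [3]; [2]; [1]. Product of hooks = 29422673280000. So f^λ = 22! / 29422673280000 = 1124000727777607680000 / 29422673280000 = 38201856.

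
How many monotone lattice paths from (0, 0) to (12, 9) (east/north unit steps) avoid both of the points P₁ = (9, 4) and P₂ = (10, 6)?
Number of paths = 195260

Inclusion–exclusion. Total paths: C(21, 12) = 293930. Through P₁: C(13, 9)·C(8, 3) = 40040. Through P₂: C(16, 10)·C(5, 2) = 80080. Since P₁ is strictly southwest of P₂, a monotone path through both must visit P₁ then P₂; paths through both = C(13, 9)·C(3, 1)·C(5, 2) = 21450. Avoid both = 293930 − 40040 − 80080 + 21450 = 195260.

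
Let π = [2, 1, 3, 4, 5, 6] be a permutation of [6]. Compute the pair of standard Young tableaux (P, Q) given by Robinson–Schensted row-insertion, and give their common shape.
P = [1, 3, 4, 5, 6] / [2];  Q = [1, 3, 4, 5, 6] / [2];  common shape = (5, 1)

Row-insert the values π_1, π_2, … into P one at a time, bumping the leftmost entry strictly greater than the inserted value down to the next row. The recording tableau Q records, in position (i, j), the step at which that cell was added to P.
  Insert 2 (step 1): P = [2];  Q = [1]
  Insert 1 (step 2): P = [1] / [2];  Q = [1] / [2]
  Insert 3 (step 3): P = [1, 3] / [2];  Q = [1, 3] / [2]
  Insert 4 (step 4): P = [1, 3, 4] / [2];  Q = [1, 3, 4] / [2]
  Insert 5 (step 5): P = [1, 3, 4, 5] / [2];  Q = [1, 3, 4, 5] / [2]
  Insert 6 (step 6): P = [1, 3, 4, 5, 6] / [2];  Q = [1, 3, 4, 5, 6] / [2]
Final shape: (5, 1).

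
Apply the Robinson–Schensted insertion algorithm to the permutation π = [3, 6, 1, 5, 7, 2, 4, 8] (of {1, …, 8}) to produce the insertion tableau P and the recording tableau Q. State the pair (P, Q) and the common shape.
P = [1, 2, 4, 8] / [3, 5, 7] / [6];  Q = [1, 2, 5, 8] / [3, 4, 7] / [6];  common shape = (4, 3, 1)

Row-insert the values π_1, π_2, … into P one at a time, bumping the leftmost entry strictly greater than the inserted value down to the next row. The recording tableau Q records, in position (i, j), the step at which that cell was added to P.
  Insert 3 (step 1): P = [3];  Q = [1]
  Insert 6 (step 2): P = [3, 6];  Q = [1, 2]
  Insert 1 (step 3): P = [1, 6] / [3];  Q = [1, 2] / [3]
  Insert 5 (step 4): P = [1, 5] / [3, 6];  Q = [1, 2] / [3, 4]
  Insert 7 (step 5): P = [1, 5, 7] / [3, 6];  Q = [1, 2, 5] / [3, 4]
  Insert 2 (step 6): P = [1, 2, 7] / [3, 5] / [6];  Q = [1, 2, 5] / [3, 4] / [6]
  Insert 4 (step 7): P = [1, 2, 4] / [3, 5, 7] / [6];  Q = [1, 2, 5] / [3, 4, 7] / [6]
  Insert 8 (step 8): P = [1, 2, 4, 8] / [3, 5, 7] / [6];  Q = [1, 2, 5, 8] / [3, 4, 7] / [6]
Final shape: (4, 3, 1).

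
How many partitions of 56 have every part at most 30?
p(56, parts ≤ 30) = 517527

Use the recurrence p(n, m) = p(n, m−1) + p(n−m, m): either the largest part is < m (count p(n, m−1)) or the largest part is exactly m (remove one copy of m, count p(n−m, m)). With p(0, ·) = 1 this gives p(56, parts ≤ 30) = 517527. (By conjugating Young diagrams, this also counts partitions of 56 into at most 30 parts.)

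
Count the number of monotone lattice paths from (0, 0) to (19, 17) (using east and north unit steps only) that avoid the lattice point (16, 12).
Number of paths = 6893878320

Total paths from (0, 0) to (19, 17): C(36, 19) = 8597496600. Paths through (16, 12): (paths (0, 0) → (16, 12)) × (paths (16, 12) → (19, 17)) = C(28, 16) · C(8, 3) = 30421755 · 56 = 1703618280. Avoidance count = 8597496600 − 1703618280 = 6893878320.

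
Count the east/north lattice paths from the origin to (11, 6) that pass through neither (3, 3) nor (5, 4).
Number of paths = 7228

Inclusion–exclusion. Total paths: C(17, 11) = 12376. Through P₁: C(6, 3)·C(11, 8) = 3300. Through P₂: C(9, 5)·C(8, 6) = 3528. Since P₁ is strictly southwest of P₂, a monotone path through both must visit P₁ then P₂; paths through both = C(6, 3)·C(3, 2)·C(8, 6) = 1680. Avoid both = 12376 − 3300 − 3528 + 1680 = 7228.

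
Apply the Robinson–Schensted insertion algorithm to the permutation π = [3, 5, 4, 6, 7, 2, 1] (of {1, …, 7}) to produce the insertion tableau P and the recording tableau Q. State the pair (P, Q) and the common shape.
P = [1, 4, 6, 7] / [2] / [3] / [5];  Q = [1, 2, 4, 5] / [3] / [6] / [7];  common shape = (4, 1, 1, 1)

Row-insert the values π_1, π_2, … into P one at a time, bumping the leftmost entry strictly greater than the inserted value down to the next row. The recording tableau Q records, in position (i, j), the step at which that cell was added to P.
  Insert 3 (step 1): P = [3];  Q = [1]
  Insert 5 (step 2): P = [3, 5];  Q = [1, 2]
  Insert 4 (step 3): P = [3, 4] / [5];  Q = [1, 2] / [3]
  Insert 6 (step 4): P = [3, 4, 6] / [5];  Q = [1, 2, 4] / [3]
  Insert 7 (step 5): P = [3, 4, 6, 7] / [5];  Q = [1, 2, 4, 5] / [3]
  Insert 2 (step 6): P = [2, 4, 6, 7] / [3] / [5];  Q = [1, 2, 4, 5] / [3] / [6]
  Insert 1 (step 7): P = [1, 4, 6, 7] / [2] / [3] / [5];  Q = [1, 2, 4, 5] / [3] / [6] / [7]
Final shape: (4, 1, 1, 1).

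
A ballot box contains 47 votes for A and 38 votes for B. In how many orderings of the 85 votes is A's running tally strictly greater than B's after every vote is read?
Strict-lead orderings = 220515164748438200943120

Total orderings of the 85 votes with 47 for A: C(85, 47) = 2082643222624138564462800. By the Bertrand ballot formula (Cycle Lemma / reflection principle), the number of orderings in which A is strictly ahead of B throughout is (p − q)/(p + q) · C(p + q, p) = (47 − 38)/(47 + 38) · 2082643222624138564462800 = 220515164748438200943120.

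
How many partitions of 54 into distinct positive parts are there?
q(54) = 5718

A partition into distinct parts is a strictly decreasing sequence summing to n. The recurrence d(n, m) = d(n, m−1) + d(n−m, m−1) (use part m at most once) with q(n) = d(n, n) gives q(54) = 5718. (Euler's theorem: # distinct-part partitions = # odd-part partitions.)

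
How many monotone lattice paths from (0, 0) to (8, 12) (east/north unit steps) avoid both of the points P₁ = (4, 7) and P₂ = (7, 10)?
Number of paths = 45846

Inclusion–exclusion. Total paths: C(20, 8) = 125970. Through P₁: C(11, 4)·C(9, 4) = 41580. Through P₂: C(17, 7)·C(3, 1) = 58344. Since P₁ is strictly southwest of P₂, a monotone path through both must visit P₁ then P₂; paths through both = C(11, 4)·C(6, 3)·C(3, 1) = 19800. Avoid both = 125970 − 41580 − 58344 + 19800 = 45846.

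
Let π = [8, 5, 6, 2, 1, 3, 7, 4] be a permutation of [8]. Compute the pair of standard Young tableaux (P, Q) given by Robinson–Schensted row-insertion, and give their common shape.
P = [1, 3, 4] / [2, 6, 7] / [5] / [8];  Q = [1, 3, 7] / [2, 6, 8] / [4] / [5];  common shape = (3, 3, 1, 1)

Row-insert the values π_1, π_2, … into P one at a time, bumping the leftmost entry strictly greater than the inserted value down to the next row. The recording tableau Q records, in position (i, j), the step at which that cell was added to P.
  Insert 8 (step 1): P = [8];  Q = [1]
  Insert 5 (step 2): P = [5] / [8];  Q = [1] / [2]
  Insert 6 (step 3): P = [5, 6] / [8];  Q = [1, 3] / [2]
  Insert 2 (step 4): P = [2, 6] / [5] / [8];  Q = [1, 3] / [2] / [4]
  Insert 1 (step 5): P = [1, 6] / [2] / [5] / [8];  Q = [1, 3] / [2] / [4] / [5]
  Insert 3 (step 6): P = [1, 3] / [2, 6] / [5] / [8];  Q = [1, 3] / [2, 6] / [4] / [5]
  Insert 7 (step 7): P = [1, 3, 7] / [2, 6] / [5] / [8];  Q = [1, 3, 7] / [2, 6] / [4] / [5]
  Insert 4 (step 8): P = [1, 3, 4] / [2, 6, 7] / [5] / [8];  Q = [1, 3, 7] / [2, 6, 8] / [4] / [5]
Final shape: (3, 3, 1, 1).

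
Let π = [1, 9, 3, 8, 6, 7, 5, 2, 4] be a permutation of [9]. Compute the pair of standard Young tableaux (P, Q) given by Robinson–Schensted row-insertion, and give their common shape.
P = [1, 2, 4, 7] / [3, 5] / [6] / [8] / [9];  Q = [1, 2, 4, 6] / [3, 9] / [5] / [7] / [8];  common shape = (4, 2, 1, 1, 1)

Row-insert the values π_1, π_2, … into P one at a time, bumping the leftmost entry strictly greater than the inserted value down to the next row. The recording tableau Q records, in position (i, j), the step at which that cell was added to P.
  Insert 1 (step 1): P = [1];  Q = [1]
  Insert 9 (step 2): P = [1, 9];  Q = [1, 2]
  Insert 3 (step 3): P = [1, 3] / [9];  Q = [1, 2] / [3]
  Insert 8 (step 4): P = [1, 3, 8] / [9];  Q = [1, 2, 4] / [3]
  Insert 6 (step 5): P = [1, 3, 6] / [8] / [9];  Q = [1, 2, 4] / [3] / [5]
  Insert 7 (step 6): P = [1, 3, 6, 7] / [8] / [9];  Q = [1, 2, 4, 6] / [3] / [5]
  Insert 5 (step 7): P = [1, 3, 5, 7] / [6] / [8] / [9];  Q = [1, 2, 4, 6] / [3] / [5] / [7]
  Insert 2 (step 8): P = [1, 2, 5, 7] / [3] / [6] / [8] / [9];  Q = [1, 2, 4, 6] / [3] / [5] / [7] / [8]
  Insert 4 (step 9): P = [1, 2, 4, 7] / [3, 5] / [6] / [8] / [9];  Q = [1, 2, 4, 6] / [3, 9] / [5] / [7] / [8]
Final shape: (4, 2, 1, 1, 1).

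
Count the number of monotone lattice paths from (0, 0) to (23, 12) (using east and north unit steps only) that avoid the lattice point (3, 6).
Number of paths = 815112480

Total paths from (0, 0) to (23, 12): C(35, 23) = 834451800. Paths through (3, 6): (paths (0, 0) → (3, 6)) × (paths (3, 6) → (23, 12)) = C(9, 3) · C(26, 20) = 84 · 230230 = 19339320. Avoidance count = 834451800 − 19339320 = 815112480.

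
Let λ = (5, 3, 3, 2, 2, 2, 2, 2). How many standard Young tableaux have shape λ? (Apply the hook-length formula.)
# SYT of shape (5, 3, 3, 2, 2, 2, 2, 2) = 55552770

Hook-length formula: f^λ = n! / Π hook(c), product over all cells c of the Young diagram. For λ = (5, 3, 3, 2, 2, 2, 2, 2), n = 21 boxes. Hook lengths by row (left-to-right, top-to-bottom): [12, 11, 5, 2, 1]; [9, 8, 2]; [8, 7, 1]; [6, 5]; [5, 4]; [4, 3]; [3, 2]; [2, 1]. Product of hooks = 919683072000. So f^λ = 21! / 919683072000 = 51090942171709440000 / 919683072000 = 55552770.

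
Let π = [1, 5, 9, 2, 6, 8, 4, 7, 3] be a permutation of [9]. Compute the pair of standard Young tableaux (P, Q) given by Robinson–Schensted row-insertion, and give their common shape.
P = [1, 2, 3, 7] / [4, 6, 8] / [5] / [9];  Q = [1, 2, 3, 6] / [4, 5, 8] / [7] / [9];  common shape = (4, 3, 1, 1)

Row-insert the values π_1, π_2, … into P one at a time, bumping the leftmost entry strictly greater than the inserted value down to the next row. The recording tableau Q records, in position (i, j), the step at which that cell was added to P.
  Insert 1 (step 1): P = [1];  Q = [1]
  Insert 5 (step 2): P = [1, 5];  Q = [1, 2]
  Insert 9 (step 3): P = [1, 5, 9];  Q = [1, 2, 3]
  Insert 2 (step 4): P = [1, 2, 9] / [5];  Q = [1, 2, 3] / [4]
  Insert 6 (step 5): P = [1, 2, 6] / [5, 9];  Q = [1, 2, 3] / [4, 5]
  Insert 8 (step 6): P = [1, 2, 6, 8] / [5, 9];  Q = [1, 2, 3, 6] / [4, 5]
  Insert 4 (step 7): P = [1, 2, 4, 8] / [5, 6] / [9];  Q = [1, 2, 3, 6] / [4, 5] / [7]
  Insert 7 (step 8): P = [1, 2, 4, 7] / [5, 6, 8] / [9];  Q = [1, 2, 3, 6] / [4, 5, 8] / [7]
  Insert 3 (step 9): P = [1, 2, 3, 7] / [4, 6, 8] / [5] / [9];  Q = [1, 2, 3, 6] / [4, 5, 8] / [7] / [9]
Final shape: (4, 3, 1, 1).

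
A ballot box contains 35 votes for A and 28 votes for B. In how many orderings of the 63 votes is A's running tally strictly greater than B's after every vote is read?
Strict-lead orderings = 69923143311577493

Total orderings of the 63 votes with 35 for A: C(63, 35) = 629308289804197437. By the Bertrand ballot formula (Cycle Lemma / reflection principle), the number of orderings in which A is strictly ahead of B throughout is (p − q)/(p + q) · C(p + q, p) = (35 − 28)/(35 + 28) · 629308289804197437 = 69923143311577493.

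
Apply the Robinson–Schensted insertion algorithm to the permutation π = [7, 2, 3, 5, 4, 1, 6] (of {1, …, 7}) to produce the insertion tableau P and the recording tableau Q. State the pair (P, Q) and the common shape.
P = [1, 3, 4, 6] / [2] / [5] / [7];  Q = [1, 3, 4, 7] / [2] / [5] / [6];  common shape = (4, 1, 1, 1)

Row-insert the values π_1, π_2, … into P one at a time, bumping the leftmost entry strictly greater than the inserted value down to the next row. The recording tableau Q records, in position (i, j), the step at which that cell was added to P.
  Insert 7 (step 1): P = [7];  Q = [1]
  Insert 2 (step 2): P = [2] / [7];  Q = [1] / [2]
  Insert 3 (step 3): P = [2, 3] / [7];  Q = [1, 3] / [2]
  Insert 5 (step 4): P = [2, 3, 5] / [7];  Q = [1, 3, 4] / [2]
  Insert 4 (step 5): P = [2, 3, 4] / [5] / [7];  Q = [1, 3, 4] / [2] / [5]
  Insert 1 (step 6): P = [1, 3, 4] / [2] / [5] / [7];  Q = [1, 3, 4] / [2] / [5] / [6]
  Insert 6 (step 7): P = [1, 3, 4, 6] / [2] / [5] / [7];  Q = [1, 3, 4, 7] / [2] / [5] / [6]
Final shape: (4, 1, 1, 1).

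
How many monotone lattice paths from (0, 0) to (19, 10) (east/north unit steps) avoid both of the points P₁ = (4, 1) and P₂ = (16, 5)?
Number of paths = 12862546

Inclusion–exclusion. Total paths: C(29, 19) = 20030010. Through P₁: C(5, 4)·C(24, 15) = 6537520. Through P₂: C(21, 16)·C(8, 3) = 1139544. Since P₁ is strictly southwest of P₂, a monotone path through both must visit P₁ then P₂; paths through both = C(5, 4)·C(16, 12)·C(8, 3) = 509600. Avoid both = 20030010 − 6537520 − 1139544 + 509600 = 12862546.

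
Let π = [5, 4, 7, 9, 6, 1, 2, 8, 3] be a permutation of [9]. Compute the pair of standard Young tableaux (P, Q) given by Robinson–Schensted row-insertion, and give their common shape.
P = [1, 2, 3] / [4, 6, 8] / [5, 7, 9];  Q = [1, 3, 4] / [2, 5, 8] / [6, 7, 9];  common shape = (3, 3, 3)

Row-insert the values π_1, π_2, … into P one at a time, bumping the leftmost entry strictly greater than the inserted value down to the next row. The recording tableau Q records, in position (i, j), the step at which that cell was added to P.
  Insert 5 (step 1): P = [5];  Q = [1]
  Insert 4 (step 2): P = [4] / [5];  Q = [1] / [2]
  Insert 7 (step 3): P = [4, 7] / [5];  Q = [1, 3] / [2]
  Insert 9 (step 4): P = [4, 7, 9] / [5];  Q = [1, 3, 4] / [2]
  Insert 6 (step 5): P = [4, 6, 9] / [5, 7];  Q = [1, 3, 4] / [2, 5]
  Insert 1 (step 6): P = [1, 6, 9] / [4, 7] / [5];  Q = [1, 3, 4] / [2, 5] / [6]
  Insert 2 (step 7): P = [1, 2, 9] / [4, 6] / [5, 7];  Q = [1, 3, 4] / [2, 5] / [6, 7]
  Insert 8 (step 8): P = [1, 2, 8] / [4, 6, 9] / [5, 7];  Q = [1, 3, 4] / [2, 5, 8] / [6, 7]
  Insert 3 (step 9): P = [1, 2, 3] / [4, 6, 8] / [5, 7, 9];  Q = [1, 3, 4] / [2, 5, 8] / [6, 7, 9]
Final shape: (3, 3, 3).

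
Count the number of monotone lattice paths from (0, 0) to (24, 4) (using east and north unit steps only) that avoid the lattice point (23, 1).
Number of paths = 20379

Total paths from (0, 0) to (24, 4): C(28, 24) = 20475. Paths through (23, 1): (paths (0, 0) → (23, 1)) × (paths (23, 1) → (24, 4)) = C(24, 23) · C(4, 1) = 24 · 4 = 96. Avoidance count = 20475 − 96 = 20379.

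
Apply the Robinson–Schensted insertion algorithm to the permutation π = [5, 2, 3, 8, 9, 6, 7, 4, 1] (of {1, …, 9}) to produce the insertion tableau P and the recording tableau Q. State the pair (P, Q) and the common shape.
P = [1, 3, 4, 7] / [2, 6, 9] / [5] / [8];  Q = [1, 3, 4, 5] / [2, 6, 7] / [8] / [9];  common shape = (4, 3, 1, 1)

Row-insert the values π_1, π_2, … into P one at a time, bumping the leftmost entry strictly greater than the inserted value down to the next row. The recording tableau Q records, in position (i, j), the step at which that cell was added to P.
  Insert 5 (step 1): P = [5];  Q = [1]
  Insert 2 (step 2): P = [2] / [5];  Q = [1] / [2]
  Insert 3 (step 3): P = [2, 3] / [5];  Q = [1, 3] / [2]
  Insert 8 (step 4): P = [2, 3, 8] / [5];  Q = [1, 3, 4] / [2]
  Insert 9 (step 5): P = [2, 3, 8, 9] / [5];  Q = [1, 3, 4, 5] / [2]
  Insert 6 (step 6): P = [2, 3, 6, 9] / [5, 8];  Q = [1, 3, 4, 5] / [2, 6]
  Insert 7 (step 7): P = [2, 3, 6, 7] / [5, 8, 9];  Q = [1, 3, 4, 5] / [2, 6, 7]
  Insert 4 (step 8): P = [2, 3, 4, 7] / [5, 6, 9] / [8];  Q = [1, 3, 4, 5] / [2, 6, 7] / [8]
  Insert 1 (step 9): P = [1, 3, 4, 7] / [2, 6, 9] / [5] / [8];  Q = [1, 3, 4, 5] / [2, 6, 7] / [8] / [9]
Final shape: (4, 3, 1, 1).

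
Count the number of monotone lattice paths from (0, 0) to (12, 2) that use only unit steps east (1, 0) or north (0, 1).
Number of paths = 91

A monotone lattice path from (0, 0) to (12, 2) consists of 12 east steps and 2 north steps in some order, so it is determined by which 12 of the 14 steps are east. The count is C(14, 12) = 91.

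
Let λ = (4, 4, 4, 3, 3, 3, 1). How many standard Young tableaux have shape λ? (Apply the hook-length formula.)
# SYT of shape (4, 4, 4, 3, 3, 3, 1) = 213393180

Hook-length formula: f^λ = n! / Π hook(c), product over all cells c of the Young diagram. For λ = (4, 4, 4, 3, 3, 3, 1), n = 22 boxes. Hook lengths by row (left-to-right, top-to-bottom): [10, 8, 7, 3]; [9, 7, 6, 2]; [8, 6, 5, 1]; [6, 4, 3]; [5, 3, 2]; [4, 2, 1]; [1]. Product of hooks = 5267275776000. So f^λ = 22! / 5267275776000 = 1124000727777607680000 / 5267275776000 = 213393180.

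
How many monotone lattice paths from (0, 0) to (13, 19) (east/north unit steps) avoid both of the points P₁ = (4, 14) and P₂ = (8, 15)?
Number of paths = 281395716

Inclusion–exclusion. Total paths: C(32, 13) = 347373600. Through P₁: C(18, 4)·C(14, 9) = 6126120. Through P₂: C(23, 8)·C(9, 5) = 61779564. Since P₁ is strictly southwest of P₂, a monotone path through both must visit P₁ then P₂; paths through both = C(18, 4)·C(5, 4)·C(9, 5) = 1927800. Avoid both = 347373600 − 6126120 − 61779564 + 1927800 = 281395716.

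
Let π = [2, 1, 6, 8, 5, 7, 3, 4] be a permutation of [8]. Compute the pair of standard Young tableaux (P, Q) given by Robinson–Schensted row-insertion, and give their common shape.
P = [1, 3, 4] / [2, 5, 7] / [6, 8];  Q = [1, 3, 4] / [2, 5, 6] / [7, 8];  common shape = (3, 3, 2)

Row-insert the values π_1, π_2, … into P one at a time, bumping the leftmost entry strictly greater than the inserted value down to the next row. The recording tableau Q records, in position (i, j), the step at which that cell was added to P.
  Insert 2 (step 1): P = [2];  Q = [1]
  Insert 1 (step 2): P = [1] / [2];  Q = [1] / [2]
  Insert 6 (step 3): P = [1, 6] / [2];  Q = [1, 3] / [2]
  Insert 8 (step 4): P = [1, 6, 8] / [2];  Q = [1, 3, 4] / [2]
  Insert 5 (step 5): P = [1, 5, 8] / [2, 6];  Q = [1, 3, 4] / [2, 5]
  Insert 7 (step 6): P = [1, 5, 7] / [2, 6, 8];  Q = [1, 3, 4] / [2, 5, 6]
  Insert 3 (step 7): P = [1, 3, 7] / [2, 5, 8] / [6];  Q = [1, 3, 4] / [2, 5, 6] / [7]
  Insert 4 (step 8): P = [1, 3, 4] / [2, 5, 7] / [6, 8];  Q = [1, 3, 4] / [2, 5, 6] / [7, 8]
Final shape: (3, 3, 2).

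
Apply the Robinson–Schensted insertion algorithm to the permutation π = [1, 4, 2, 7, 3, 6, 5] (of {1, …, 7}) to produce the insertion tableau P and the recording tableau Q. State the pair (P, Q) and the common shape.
P = [1, 2, 3, 5] / [4, 6] / [7];  Q = [1, 2, 4, 6] / [3, 5] / [7];  common shape = (4, 2, 1)

Row-insert the values π_1, π_2, … into P one at a time, bumping the leftmost entry strictly greater than the inserted value down to the next row. The recording tableau Q records, in position (i, j), the step at which that cell was added to P.
  Insert 1 (step 1): P = [1];  Q = [1]
  Insert 4 (step 2): P = [1, 4];  Q = [1, 2]
  Insert 2 (step 3): P = [1, 2] / [4];  Q = [1, 2] / [3]
  Insert 7 (step 4): P = [1, 2, 7] / [4];  Q = [1, 2, 4] / [3]
  Insert 3 (step 5): P = [1, 2, 3] / [4, 7];  Q = [1, 2, 4] / [3, 5]
  Insert 6 (step 6): P = [1, 2, 3, 6] / [4, 7];  Q = [1, 2, 4, 6] / [3, 5]
  Insert 5 (step 7): P = [1, 2, 3, 5] / [4, 6] / [7];  Q = [1, 2, 4, 6] / [3, 5] / [7]
Final shape: (4, 2, 1).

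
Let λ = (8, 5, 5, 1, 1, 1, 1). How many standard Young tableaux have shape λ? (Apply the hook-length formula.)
# SYT of shape (8, 5, 5, 1, 1, 1, 1) = 711310600

Hook-length formula: f^λ = n! / Π hook(c), product over all cells c of the Young diagram. For λ = (8, 5, 5, 1, 1, 1, 1), n = 22 boxes. Hook lengths by row (left-to-right, top-to-bottom): [14, 9, 8, 7, 6, 3, 2, 1]; [10, 5, 4, 3, 2]; [9, 4, 3, 2, 1]; [4]; [3]; [2]; [1]. Product of hooks = 1580182732800. So f^λ = 22! / 1580182732800 = 1124000727777607680000 / 1580182732800 = 711310600.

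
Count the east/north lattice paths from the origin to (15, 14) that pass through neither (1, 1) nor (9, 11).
Number of paths = 30684864

Inclusion–exclusion. Total paths: C(29, 15) = 77558760. Through P₁: C(2, 1)·C(27, 14) = 40116600. Through P₂: C(20, 9)·C(9, 6) = 14108640. Since P₁ is strictly southwest of P₂, a monotone path through both must visit P₁ then P₂; paths through both = C(2, 1)·C(18, 8)·C(9, 6) = 7351344. Avoid both = 77558760 − 40116600 − 14108640 + 7351344 = 30684864.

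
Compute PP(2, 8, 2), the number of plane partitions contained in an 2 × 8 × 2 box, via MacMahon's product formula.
PP(2, 8, 2) = 825

Evaluate the triple product over i = 1..2, j = 1..8, k = 1..2. The factors are (2/1) · (3/2) · (3/2) · (4/3) · (4/3) · (5/4) · (5/4) · (6/5) · … (32 factors total). The numerators and denominators telescope so the product is an integer; carrying out the multiplication exactly gives PP(2, 8, 2) = 825.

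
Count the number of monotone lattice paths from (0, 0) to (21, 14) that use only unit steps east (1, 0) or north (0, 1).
Number of paths = 2319959400

A monotone lattice path from (0, 0) to (21, 14) consists of 21 east steps and 14 north steps in some order, so it is determined by which 21 of the 35 steps are east. The count is C(35, 21) = 2319959400.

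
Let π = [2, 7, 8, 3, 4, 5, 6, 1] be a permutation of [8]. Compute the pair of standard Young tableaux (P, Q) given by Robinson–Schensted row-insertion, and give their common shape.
P = [1, 3, 4, 5, 6] / [2, 8] / [7];  Q = [1, 2, 3, 6, 7] / [4, 5] / [8];  common shape = (5, 2, 1)

Row-insert the values π_1, π_2, … into P one at a time, bumping the leftmost entry strictly greater than the inserted value down to the next row. The recording tableau Q records, in position (i, j), the step at which that cell was added to P.
  Insert 2 (step 1): P = [2];  Q = [1]
  Insert 7 (step 2): P = [2, 7];  Q = [1, 2]
  Insert 8 (step 3): P = [2, 7, 8];  Q = [1, 2, 3]
  Insert 3 (step 4): P = [2, 3, 8] / [7];  Q = [1, 2, 3] / [4]
  Insert 4 (step 5): P = [2, 3, 4] / [7, 8];  Q = [1, 2, 3] / [4, 5]
  Insert 5 (step 6): P = [2, 3, 4, 5] / [7, 8];  Q = [1, 2, 3, 6] / [4, 5]
  Insert 6 (step 7): P = [2, 3, 4, 5, 6] / [7, 8];  Q = [1, 2, 3, 6, 7] / [4, 5]
  Insert 1 (step 8): P = [1, 3, 4, 5, 6] / [2, 8] / [7];  Q = [1, 2, 3, 6, 7] / [4, 5] / [8]
Final shape: (5, 2, 1).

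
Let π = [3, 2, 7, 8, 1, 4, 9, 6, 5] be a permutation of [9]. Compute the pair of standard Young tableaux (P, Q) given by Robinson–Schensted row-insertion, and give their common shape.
P = [1, 4, 5, 9] / [2, 6, 8] / [3, 7];  Q = [1, 3, 4, 7] / [2, 6, 8] / [5, 9];  common shape = (4, 3, 2)

Row-insert the values π_1, π_2, … into P one at a time, bumping the leftmost entry strictly greater than the inserted value down to the next row. The recording tableau Q records, in position (i, j), the step at which that cell was added to P.
  Insert 3 (step 1): P = [3];  Q = [1]
  Insert 2 (step 2): P = [2] / [3];  Q = [1] / [2]
  Insert 7 (step 3): P = [2, 7] / [3];  Q = [1, 3] / [2]
  Insert 8 (step 4): P = [2, 7, 8] / [3];  Q = [1, 3, 4] / [2]
  Insert 1 (step 5): P = [1, 7, 8] / [2] / [3];  Q = [1, 3, 4] / [2] / [5]
  Insert 4 (step 6): P = [1, 4, 8] / [2, 7] / [3];  Q = [1, 3, 4] / [2, 6] / [5]
  Insert 9 (step 7): P = [1, 4, 8, 9] / [2, 7] / [3];  Q = [1, 3, 4, 7] / [2, 6] / [5]
  Insert 6 (step 8): P = [1, 4, 6, 9] / [2, 7, 8] / [3];  Q = [1, 3, 4, 7] / [2, 6, 8] / [5]
  Insert 5 (step 9): P = [1, 4, 5, 9] / [2, 6, 8] / [3, 7];  Q = [1, 3, 4, 7] / [2, 6, 8] / [5, 9]
Final shape: (4, 3, 2).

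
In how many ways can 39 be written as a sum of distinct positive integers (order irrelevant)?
q(39) = 982

A partition into distinct parts is a strictly decreasing sequence summing to n. The recurrence d(n, m) = d(n, m−1) + d(n−m, m−1) (use part m at most once) with q(n) = d(n, n) gives q(39) = 982. (Euler's theorem: # distinct-part partitions = # odd-part partitions.)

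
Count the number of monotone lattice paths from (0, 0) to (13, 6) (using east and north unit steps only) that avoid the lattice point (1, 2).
Number of paths = 21672

Total paths from (0, 0) to (13, 6): C(19, 13) = 27132. Paths through (1, 2): (paths (0, 0) → (1, 2)) × (paths (1, 2) → (13, 6)) = C(3, 1) · C(16, 12) = 3 · 1820 = 5460. Avoidance count = 27132 − 5460 = 21672.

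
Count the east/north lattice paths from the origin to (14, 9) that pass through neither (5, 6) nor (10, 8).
Number of paths = 545270

Inclusion–exclusion. Total paths: C(23, 14) = 817190. Through P₁: C(11, 5)·C(12, 9) = 101640. Through P₂: C(18, 10)·C(5, 4) = 218790. Since P₁ is strictly southwest of P₂, a monotone path through both must visit P₁ then P₂; paths through both = C(11, 5)·C(7, 5)·C(5, 4) = 48510. Avoid both = 817190 − 101640 − 218790 + 48510 = 545270.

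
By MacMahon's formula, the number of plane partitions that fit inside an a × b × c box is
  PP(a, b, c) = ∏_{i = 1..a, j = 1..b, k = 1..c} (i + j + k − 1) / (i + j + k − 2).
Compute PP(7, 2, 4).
PP(7, 2, 4) = 32670

Evaluate the triple product over i = 1..7, j = 1..2, k = 1..4. The factors are (2/1) · (3/2) · (4/3) · (5/4) · (3/2) · (4/3) · (5/4) · (6/5) · … (56 factors total). The numerators and denominators telescope so the product is an integer; carrying out the multiplication exactly gives PP(7, 2, 4) = 32670.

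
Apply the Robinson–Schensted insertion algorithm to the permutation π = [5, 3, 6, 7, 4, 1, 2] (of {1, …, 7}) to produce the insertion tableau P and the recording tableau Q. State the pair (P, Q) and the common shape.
P = [1, 2, 7] / [3, 4] / [5, 6];  Q = [1, 3, 4] / [2, 5] / [6, 7];  common shape = (3, 2, 2)

Row-insert the values π_1, π_2, … into P one at a time, bumping the leftmost entry strictly greater than the inserted value down to the next row. The recording tableau Q records, in position (i, j), the step at which that cell was added to P.
  Insert 5 (step 1): P = [5];  Q = [1]
  Insert 3 (step 2): P = [3] / [5];  Q = [1] / [2]
  Insert 6 (step 3): P = [3, 6] / [5];  Q = [1, 3] / [2]
  Insert 7 (step 4): P = [3, 6, 7] / [5];  Q = [1, 3, 4] / [2]
  Insert 4 (step 5): P = [3, 4, 7] / [5, 6];  Q = [1, 3, 4] / [2, 5]
  Insert 1 (step 6): P = [1, 4, 7] / [3, 6] / [5];  Q = [1, 3, 4] / [2, 5] / [6]
  Insert 2 (step 7): P = [1, 2, 7] / [3, 4] / [5, 6];  Q = [1, 3, 4] / [2, 5] / [6, 7]
Final shape: (3, 2, 2).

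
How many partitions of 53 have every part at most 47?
p(53, parts ≤ 47) = 329912

Use the recurrence p(n, m) = p(n, m−1) + p(n−m, m): either the largest part is < m (count p(n, m−1)) or the largest part is exactly m (remove one copy of m, count p(n−m, m)). With p(0, ·) = 1 this gives p(53, parts ≤ 47) = 329912. (By conjugating Young diagrams, this also counts partitions of 53 into at most 47 parts.)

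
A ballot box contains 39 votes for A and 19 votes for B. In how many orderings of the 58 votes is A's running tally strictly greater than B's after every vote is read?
Strict-lead orderings = 326658445806000

Total orderings of the 58 votes with 39 for A: C(58, 39) = 947309492837400. By the Bertrand ballot formula (Cycle Lemma / reflection principle), the number of orderings in which A is strictly ahead of B throughout is (p − q)/(p + q) · C(p + q, p) = (39 − 19)/(39 + 19) · 947309492837400 = 326658445806000.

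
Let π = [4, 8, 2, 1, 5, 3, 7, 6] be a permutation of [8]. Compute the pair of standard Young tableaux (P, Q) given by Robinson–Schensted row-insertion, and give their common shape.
P = [1, 3, 6] / [2, 5, 7] / [4, 8];  Q = [1, 2, 7] / [3, 5, 8] / [4, 6];  common shape = (3, 3, 2)

Row-insert the values π_1, π_2, … into P one at a time, bumping the leftmost entry strictly greater than the inserted value down to the next row. The recording tableau Q records, in position (i, j), the step at which that cell was added to P.
  Insert 4 (step 1): P = [4];  Q = [1]
  Insert 8 (step 2): P = [4, 8];  Q = [1, 2]
  Insert 2 (step 3): P = [2, 8] / [4];  Q = [1, 2] / [3]
  Insert 1 (step 4): P = [1, 8] / [2] / [4];  Q = [1, 2] / [3] / [4]
  Insert 5 (step 5): P = [1, 5] / [2, 8] / [4];  Q = [1, 2] / [3, 5] / [4]
  Insert 3 (step 6): P = [1, 3] / [2, 5] / [4, 8];  Q = [1, 2] / [3, 5] / [4, 6]
  Insert 7 (step 7): P = [1, 3, 7] / [2, 5] / [4, 8];  Q = [1, 2, 7] / [3, 5] / [4, 6]
  Insert 6 (step 8): P = [1, 3, 6] / [2, 5, 7] / [4, 8];  Q = [1, 2, 7] / [3, 5, 8] / [4, 6]
Final shape: (3, 3, 2).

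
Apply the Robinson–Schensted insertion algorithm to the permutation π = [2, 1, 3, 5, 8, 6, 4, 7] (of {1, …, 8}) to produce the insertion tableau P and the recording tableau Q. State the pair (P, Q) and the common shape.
P = [1, 3, 4, 6, 7] / [2, 5] / [8];  Q = [1, 3, 4, 5, 8] / [2, 6] / [7];  common shape = (5, 2, 1)

Row-insert the values π_1, π_2, … into P one at a time, bumping the leftmost entry strictly greater than the inserted value down to the next row. The recording tableau Q records, in position (i, j), the step at which that cell was added to P.
  Insert 2 (step 1): P = [2];  Q = [1]
  Insert 1 (step 2): P = [1] / [2];  Q = [1] / [2]
  Insert 3 (step 3): P = [1, 3] / [2];  Q = [1, 3] / [2]
  Insert 5 (step 4): P = [1, 3, 5] / [2];  Q = [1, 3, 4] / [2]
  Insert 8 (step 5): P = [1, 3, 5, 8] / [2];  Q = [1, 3, 4, 5] / [2]
  Insert 6 (step 6): P = [1, 3, 5, 6] / [2, 8];  Q = [1, 3, 4, 5] / [2, 6]
  Insert 4 (step 7): P = [1, 3, 4, 6] / [2, 5] / [8];  Q = [1, 3, 4, 5] / [2, 6] / [7]
  Insert 7 (step 8): P = [1, 3, 4, 6, 7] / [2, 5] / [8];  Q = [1, 3, 4, 5, 8] / [2, 6] / [7]
Final shape: (5, 2, 1).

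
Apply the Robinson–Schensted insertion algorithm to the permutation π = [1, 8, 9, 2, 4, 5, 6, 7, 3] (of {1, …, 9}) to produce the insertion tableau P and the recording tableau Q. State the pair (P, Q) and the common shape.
P = [1, 2, 3, 5, 6, 7] / [4, 9] / [8];  Q = [1, 2, 3, 6, 7, 8] / [4, 5] / [9];  common shape = (6, 2, 1)

Row-insert the values π_1, π_2, … into P one at a time, bumping the leftmost entry strictly greater than the inserted value down to the next row. The recording tableau Q records, in position (i, j), the step at which that cell was added to P.
  Insert 1 (step 1): P = [1];  Q = [1]
  Insert 8 (step 2): P = [1, 8];  Q = [1, 2]
  Insert 9 (step 3): P = [1, 8, 9];  Q = [1, 2, 3]
  Insert 2 (step 4): P = [1, 2, 9] / [8];  Q = [1, 2, 3] / [4]
  Insert 4 (step 5): P = [1, 2, 4] / [8, 9];  Q = [1, 2, 3] / [4, 5]
  Insert 5 (step 6): P = [1, 2, 4, 5] / [8, 9];  Q = [1, 2, 3, 6] / [4, 5]
  Insert 6 (step 7): P = [1, 2, 4, 5, 6] / [8, 9];  Q = [1, 2, 3, 6, 7] / [4, 5]
  Insert 7 (step 8): P = [1, 2, 4, 5, 6, 7] / [8, 9];  Q = [1, 2, 3, 6, 7, 8] / [4, 5]
  Insert 3 (step 9): P = [1, 2, 3, 5, 6, 7] / [4, 9] / [8];  Q = [1, 2, 3, 6, 7, 8] / [4, 5] / [9]
Final shape: (6, 2, 1).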